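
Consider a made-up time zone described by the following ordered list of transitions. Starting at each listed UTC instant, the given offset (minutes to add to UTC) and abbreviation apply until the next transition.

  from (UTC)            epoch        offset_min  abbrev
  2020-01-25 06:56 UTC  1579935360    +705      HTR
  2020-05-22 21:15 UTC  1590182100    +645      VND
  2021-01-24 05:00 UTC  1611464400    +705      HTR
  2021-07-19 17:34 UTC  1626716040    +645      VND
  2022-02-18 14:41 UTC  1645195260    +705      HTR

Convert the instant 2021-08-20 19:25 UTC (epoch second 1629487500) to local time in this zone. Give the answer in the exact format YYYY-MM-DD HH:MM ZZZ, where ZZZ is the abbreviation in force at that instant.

Query: 2021-08-20 19:25 UTC
Rule 4/5 (VND, +10:45): 2021-07-19 17:34 UTC ≤ query < 2022-02-18 14:41 UTC
19·60 + 25 + 645 = 1810 min
1810 = 1·1440 + 370; 370 = 6·60 + 10 → 06:10, 2021-08-20 + 1 day = 2021-08-21
→ 2021-08-21 06:10 VND

2021-08-21 06:10 VND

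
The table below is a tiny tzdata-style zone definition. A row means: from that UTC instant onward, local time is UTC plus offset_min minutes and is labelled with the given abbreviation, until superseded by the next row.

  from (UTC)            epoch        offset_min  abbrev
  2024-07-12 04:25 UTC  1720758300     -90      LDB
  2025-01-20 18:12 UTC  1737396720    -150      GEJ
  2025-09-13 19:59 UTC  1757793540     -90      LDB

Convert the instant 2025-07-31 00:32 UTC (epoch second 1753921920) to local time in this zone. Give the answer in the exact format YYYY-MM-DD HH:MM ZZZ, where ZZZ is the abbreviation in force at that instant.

2025-07-30 22:02 GEJ

Query: 2025-07-31 00:32 UTC
Rule 2/3 (GEJ, -02:30): 2025-01-20 18:12 UTC ≤ query < 2025-09-13 19:59 UTC
0·60 + 32 - 150 = -118 min
-118 = -1·1440 + 1322; 1322 = 22·60 + 2 → 22:02, 2025-07-31 - 1 day = 2025-07-30
→ 2025-07-30 22:02 GEJ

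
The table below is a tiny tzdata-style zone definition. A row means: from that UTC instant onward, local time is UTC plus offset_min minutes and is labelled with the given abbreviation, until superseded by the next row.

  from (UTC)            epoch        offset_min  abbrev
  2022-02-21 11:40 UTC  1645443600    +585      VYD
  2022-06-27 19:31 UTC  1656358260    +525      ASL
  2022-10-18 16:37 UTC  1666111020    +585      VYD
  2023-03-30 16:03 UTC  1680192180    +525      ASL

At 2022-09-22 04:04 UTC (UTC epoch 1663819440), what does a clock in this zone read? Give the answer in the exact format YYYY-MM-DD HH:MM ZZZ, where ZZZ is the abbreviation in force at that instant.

2022-09-22 12:49 ASL

Query: 2022-09-22 04:04 UTC
Rule 2/4 (ASL, +08:45): 2022-06-27 19:31 UTC ≤ query < 2022-10-18 16:37 UTC
4·60 + 4 + 525 = 769 min
769 = 0·1440 + 769; 769 = 12·60 + 49 → 12:49, same day
→ 2022-09-22 12:49 ASL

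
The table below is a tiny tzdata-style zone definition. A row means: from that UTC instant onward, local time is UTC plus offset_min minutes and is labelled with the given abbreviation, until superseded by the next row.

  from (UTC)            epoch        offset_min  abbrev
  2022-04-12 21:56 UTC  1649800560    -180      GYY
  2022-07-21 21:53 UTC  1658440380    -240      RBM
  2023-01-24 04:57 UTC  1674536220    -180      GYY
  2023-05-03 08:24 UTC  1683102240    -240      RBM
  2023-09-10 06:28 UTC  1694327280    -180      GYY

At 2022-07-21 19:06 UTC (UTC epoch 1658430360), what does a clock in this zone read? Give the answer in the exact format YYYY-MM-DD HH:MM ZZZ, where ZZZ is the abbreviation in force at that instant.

2022-07-21 16:06 GYY

Query: 2022-07-21 19:06 UTC
Rule 1/5 (GYY, -03:00): 2022-04-12 21:56 UTC ≤ query < 2022-07-21 21:53 UTC
19·60 + 6 - 180 = 966 min
966 = 0·1440 + 966; 966 = 16·60 + 6 → 16:06, same day
→ 2022-07-21 16:06 GYY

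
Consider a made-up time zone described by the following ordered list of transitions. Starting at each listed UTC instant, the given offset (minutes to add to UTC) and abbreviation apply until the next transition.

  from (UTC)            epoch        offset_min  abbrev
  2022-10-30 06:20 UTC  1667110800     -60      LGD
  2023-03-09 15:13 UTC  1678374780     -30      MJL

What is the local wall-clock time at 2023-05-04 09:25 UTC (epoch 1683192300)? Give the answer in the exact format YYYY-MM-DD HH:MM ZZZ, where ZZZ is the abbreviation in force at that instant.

Query: 2023-05-04 09:25 UTC
Rule 2/2 (MJL, -00:30): 2023-03-09 15:13 UTC ≤ query < +∞
9·60 + 25 - 30 = 535 min
535 = 0·1440 + 535; 535 = 8·60 + 55 → 08:55, same day
→ 2023-05-04 08:55 MJL

2023-05-04 08:55 MJL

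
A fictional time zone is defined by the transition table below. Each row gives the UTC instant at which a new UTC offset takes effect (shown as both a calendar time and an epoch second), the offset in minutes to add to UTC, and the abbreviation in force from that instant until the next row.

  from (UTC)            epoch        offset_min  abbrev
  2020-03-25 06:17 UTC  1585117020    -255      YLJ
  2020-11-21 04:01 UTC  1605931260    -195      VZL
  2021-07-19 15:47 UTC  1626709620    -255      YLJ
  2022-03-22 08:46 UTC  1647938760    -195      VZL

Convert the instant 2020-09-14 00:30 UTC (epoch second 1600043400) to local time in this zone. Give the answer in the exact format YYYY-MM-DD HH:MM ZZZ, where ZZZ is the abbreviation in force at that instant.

Query: 2020-09-14 00:30 UTC
Rule 1/4 (YLJ, -04:15): 2020-03-25 06:17 UTC ≤ query < 2020-11-21 04:01 UTC
0·60 + 30 - 255 = -225 min
-225 = -1·1440 + 1215; 1215 = 20·60 + 15 → 20:15, 2020-09-14 - 1 day = 2020-09-13
→ 2020-09-13 20:15 YLJ

2020-09-13 20:15 YLJ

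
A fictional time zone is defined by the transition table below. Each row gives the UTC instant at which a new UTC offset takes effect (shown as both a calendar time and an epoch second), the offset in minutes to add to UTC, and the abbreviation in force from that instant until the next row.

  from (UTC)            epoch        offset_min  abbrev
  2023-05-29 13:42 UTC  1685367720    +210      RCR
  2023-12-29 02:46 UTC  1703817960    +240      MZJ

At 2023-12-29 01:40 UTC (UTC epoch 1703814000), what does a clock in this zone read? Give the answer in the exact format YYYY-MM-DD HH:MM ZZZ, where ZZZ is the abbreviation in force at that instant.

2023-12-29 05:10 RCR

Query: 2023-12-29 01:40 UTC
Rule 1/2 (RCR, +03:30): 2023-05-29 13:42 UTC ≤ query < 2023-12-29 02:46 UTC
1·60 + 40 + 210 = 310 min
310 = 0·1440 + 310; 310 = 5·60 + 10 → 05:10, same day
→ 2023-12-29 05:10 RCR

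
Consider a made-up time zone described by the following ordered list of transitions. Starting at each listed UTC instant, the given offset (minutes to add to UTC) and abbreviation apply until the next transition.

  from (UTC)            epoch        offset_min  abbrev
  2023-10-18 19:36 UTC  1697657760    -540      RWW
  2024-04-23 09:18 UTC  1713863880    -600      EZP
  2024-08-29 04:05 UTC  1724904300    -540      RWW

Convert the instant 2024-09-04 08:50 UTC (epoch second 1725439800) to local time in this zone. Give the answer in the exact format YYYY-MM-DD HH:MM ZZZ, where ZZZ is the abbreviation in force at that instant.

Query: 2024-09-04 08:50 UTC
Rule 3/3 (RWW, -09:00): 2024-08-29 04:05 UTC ≤ query < +∞
8·60 + 50 - 540 = -10 min
-10 = -1·1440 + 1430; 1430 = 23·60 + 50 → 23:50, 2024-09-04 - 1 day = 2024-09-03
→ 2024-09-03 23:50 RWW

2024-09-03 23:50 RWW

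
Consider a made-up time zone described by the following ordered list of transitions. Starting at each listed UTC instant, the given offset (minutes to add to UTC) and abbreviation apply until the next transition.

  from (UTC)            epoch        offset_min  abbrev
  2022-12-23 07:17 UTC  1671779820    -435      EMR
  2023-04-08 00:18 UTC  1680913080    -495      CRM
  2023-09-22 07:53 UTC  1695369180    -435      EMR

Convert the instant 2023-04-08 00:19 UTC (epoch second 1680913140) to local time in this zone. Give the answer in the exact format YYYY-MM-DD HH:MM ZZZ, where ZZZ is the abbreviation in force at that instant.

Query: 2023-04-08 00:19 UTC
Rule 2/3 (CRM, -08:15): 2023-04-08 00:18 UTC ≤ query < 2023-09-22 07:53 UTC
0·60 + 19 - 495 = -476 min
-476 = -1·1440 + 964; 964 = 16·60 + 4 → 16:04, 2023-04-08 - 1 day = 2023-04-07
→ 2023-04-07 16:04 CRM

2023-04-07 16:04 CRM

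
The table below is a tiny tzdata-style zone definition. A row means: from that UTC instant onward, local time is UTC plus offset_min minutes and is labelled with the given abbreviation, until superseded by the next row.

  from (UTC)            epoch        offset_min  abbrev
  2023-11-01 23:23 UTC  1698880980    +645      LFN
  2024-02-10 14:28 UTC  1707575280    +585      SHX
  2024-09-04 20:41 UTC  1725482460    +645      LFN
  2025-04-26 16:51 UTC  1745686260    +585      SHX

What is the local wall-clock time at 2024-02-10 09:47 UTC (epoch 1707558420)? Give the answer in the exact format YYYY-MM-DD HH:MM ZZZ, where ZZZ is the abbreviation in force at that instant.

Query: 2024-02-10 09:47 UTC
Rule 1/4 (LFN, +10:45): 2023-11-01 23:23 UTC ≤ query < 2024-02-10 14:28 UTC
9·60 + 47 + 645 = 1232 min
1232 = 0·1440 + 1232; 1232 = 20·60 + 32 → 20:32, same day
→ 2024-02-10 20:32 LFN

2024-02-10 20:32 LFN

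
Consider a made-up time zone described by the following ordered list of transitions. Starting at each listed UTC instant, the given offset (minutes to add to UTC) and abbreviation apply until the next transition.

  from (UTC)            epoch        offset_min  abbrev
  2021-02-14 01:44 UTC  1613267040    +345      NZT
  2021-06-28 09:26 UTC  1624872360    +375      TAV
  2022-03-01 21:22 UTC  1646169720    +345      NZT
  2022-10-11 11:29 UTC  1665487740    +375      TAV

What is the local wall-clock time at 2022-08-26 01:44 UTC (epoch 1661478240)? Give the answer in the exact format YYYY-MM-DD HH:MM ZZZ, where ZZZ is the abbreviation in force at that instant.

2022-08-26 07:29 NZT

Query: 2022-08-26 01:44 UTC
Rule 3/4 (NZT, +05:45): 2022-03-01 21:22 UTC ≤ query < 2022-10-11 11:29 UTC
1·60 + 44 + 345 = 449 min
449 = 0·1440 + 449; 449 = 7·60 + 29 → 07:29, same day
→ 2022-08-26 07:29 NZT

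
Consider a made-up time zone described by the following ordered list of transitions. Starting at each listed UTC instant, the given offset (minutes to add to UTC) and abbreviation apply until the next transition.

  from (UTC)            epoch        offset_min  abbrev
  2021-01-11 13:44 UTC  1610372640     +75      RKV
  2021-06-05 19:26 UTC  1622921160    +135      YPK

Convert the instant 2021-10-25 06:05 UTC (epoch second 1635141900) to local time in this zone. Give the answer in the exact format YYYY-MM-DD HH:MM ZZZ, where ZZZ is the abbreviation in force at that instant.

2021-10-25 08:20 YPK

Query: 2021-10-25 06:05 UTC
Rule 2/2 (YPK, +02:15): 2021-06-05 19:26 UTC ≤ query < +∞
6·60 + 5 + 135 = 500 min
500 = 0·1440 + 500; 500 = 8·60 + 20 → 08:20, same day
→ 2021-10-25 08:20 YPK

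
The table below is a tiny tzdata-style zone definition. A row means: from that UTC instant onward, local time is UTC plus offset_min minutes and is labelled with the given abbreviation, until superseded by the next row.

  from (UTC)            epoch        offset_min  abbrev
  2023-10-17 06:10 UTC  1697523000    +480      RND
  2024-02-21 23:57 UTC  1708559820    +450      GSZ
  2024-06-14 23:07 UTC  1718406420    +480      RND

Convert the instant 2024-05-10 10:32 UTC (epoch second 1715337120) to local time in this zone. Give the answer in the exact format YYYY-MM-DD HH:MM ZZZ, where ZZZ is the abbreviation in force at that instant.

2024-05-10 18:02 GSZ

Query: 2024-05-10 10:32 UTC
Rule 2/3 (GSZ, +07:30): 2024-02-21 23:57 UTC ≤ query < 2024-06-14 23:07 UTC
10·60 + 32 + 450 = 1082 min
1082 = 0·1440 + 1082; 1082 = 18·60 + 2 → 18:02, same day
→ 2024-05-10 18:02 GSZ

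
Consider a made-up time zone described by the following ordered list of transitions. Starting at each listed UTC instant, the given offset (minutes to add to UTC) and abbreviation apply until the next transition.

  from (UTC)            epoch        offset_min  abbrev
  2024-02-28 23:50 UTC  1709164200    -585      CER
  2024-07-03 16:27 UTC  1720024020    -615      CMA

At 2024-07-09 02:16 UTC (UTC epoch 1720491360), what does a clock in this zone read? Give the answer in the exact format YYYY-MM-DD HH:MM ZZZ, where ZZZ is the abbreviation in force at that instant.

Query: 2024-07-09 02:16 UTC
Rule 2/2 (CMA, -10:15): 2024-07-03 16:27 UTC ≤ query < +∞
2·60 + 16 - 615 = -479 min
-479 = -1·1440 + 961; 961 = 16·60 + 1 → 16:01, 2024-07-09 - 1 day = 2024-07-08
→ 2024-07-08 16:01 CMA

2024-07-08 16:01 CMA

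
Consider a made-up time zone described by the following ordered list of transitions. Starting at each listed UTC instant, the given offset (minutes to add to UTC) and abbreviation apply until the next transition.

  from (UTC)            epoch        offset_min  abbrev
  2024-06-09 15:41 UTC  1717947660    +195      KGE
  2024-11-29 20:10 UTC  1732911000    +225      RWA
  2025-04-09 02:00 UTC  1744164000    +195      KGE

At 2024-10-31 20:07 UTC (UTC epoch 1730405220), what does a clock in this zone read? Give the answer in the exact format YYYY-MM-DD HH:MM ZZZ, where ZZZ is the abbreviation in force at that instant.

2024-10-31 23:22 KGE

Query: 2024-10-31 20:07 UTC
Rule 1/3 (KGE, +03:15): 2024-06-09 15:41 UTC ≤ query < 2024-11-29 20:10 UTC
20·60 + 7 + 195 = 1402 min
1402 = 0·1440 + 1402; 1402 = 23·60 + 22 → 23:22, same day
→ 2024-10-31 23:22 KGE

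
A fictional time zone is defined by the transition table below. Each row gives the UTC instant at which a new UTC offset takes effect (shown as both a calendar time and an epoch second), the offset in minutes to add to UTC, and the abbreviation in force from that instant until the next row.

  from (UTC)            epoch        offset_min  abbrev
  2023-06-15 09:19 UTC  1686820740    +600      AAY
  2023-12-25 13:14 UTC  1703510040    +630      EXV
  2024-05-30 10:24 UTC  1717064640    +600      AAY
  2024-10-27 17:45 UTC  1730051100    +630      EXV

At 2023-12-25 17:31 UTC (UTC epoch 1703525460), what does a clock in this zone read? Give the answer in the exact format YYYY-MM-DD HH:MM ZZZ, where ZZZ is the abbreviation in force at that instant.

2023-12-26 04:01 EXV

Query: 2023-12-25 17:31 UTC
Rule 2/4 (EXV, +10:30): 2023-12-25 13:14 UTC ≤ query < 2024-05-30 10:24 UTC
17·60 + 31 + 630 = 1681 min
1681 = 1·1440 + 241; 241 = 4·60 + 1 → 04:01, 2023-12-25 + 1 day = 2023-12-26
→ 2023-12-26 04:01 EXV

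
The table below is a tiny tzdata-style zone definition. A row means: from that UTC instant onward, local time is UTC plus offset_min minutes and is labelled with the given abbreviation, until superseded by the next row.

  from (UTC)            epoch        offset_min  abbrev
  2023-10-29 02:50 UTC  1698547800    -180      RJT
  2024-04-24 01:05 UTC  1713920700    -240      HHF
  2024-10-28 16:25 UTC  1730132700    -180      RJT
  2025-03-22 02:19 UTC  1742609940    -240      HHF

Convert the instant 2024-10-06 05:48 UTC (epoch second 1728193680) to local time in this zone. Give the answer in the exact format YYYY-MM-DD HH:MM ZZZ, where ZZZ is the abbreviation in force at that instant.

Query: 2024-10-06 05:48 UTC
Rule 2/4 (HHF, -04:00): 2024-04-24 01:05 UTC ≤ query < 2024-10-28 16:25 UTC
5·60 + 48 - 240 = 108 min
108 = 0·1440 + 108; 108 = 1·60 + 48 → 01:48, same day
→ 2024-10-06 01:48 HHF

2024-10-06 01:48 HHF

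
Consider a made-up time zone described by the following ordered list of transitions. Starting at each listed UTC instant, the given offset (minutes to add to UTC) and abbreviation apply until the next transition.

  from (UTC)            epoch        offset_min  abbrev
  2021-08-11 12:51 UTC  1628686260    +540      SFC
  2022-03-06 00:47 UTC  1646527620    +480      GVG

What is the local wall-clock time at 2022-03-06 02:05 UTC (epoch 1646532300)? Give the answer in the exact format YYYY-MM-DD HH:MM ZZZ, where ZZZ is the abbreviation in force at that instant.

Query: 2022-03-06 02:05 UTC
Rule 2/2 (GVG, +08:00): 2022-03-06 00:47 UTC ≤ query < +∞
2·60 + 5 + 480 = 605 min
605 = 0·1440 + 605; 605 = 10·60 + 5 → 10:05, same day
→ 2022-03-06 10:05 GVG

2022-03-06 10:05 GVG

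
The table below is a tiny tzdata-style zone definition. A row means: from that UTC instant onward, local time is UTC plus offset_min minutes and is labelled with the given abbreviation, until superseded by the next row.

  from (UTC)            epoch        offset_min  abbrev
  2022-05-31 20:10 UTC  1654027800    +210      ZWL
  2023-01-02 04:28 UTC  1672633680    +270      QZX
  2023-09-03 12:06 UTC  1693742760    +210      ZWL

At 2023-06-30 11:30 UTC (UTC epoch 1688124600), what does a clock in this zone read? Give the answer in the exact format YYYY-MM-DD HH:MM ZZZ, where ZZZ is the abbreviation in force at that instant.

2023-06-30 16:00 QZX

Query: 2023-06-30 11:30 UTC
Rule 2/3 (QZX, +04:30): 2023-01-02 04:28 UTC ≤ query < 2023-09-03 12:06 UTC
11·60 + 30 + 270 = 960 min
960 = 0·1440 + 960; 960 = 16·60 + 0 → 16:00, same day
→ 2023-06-30 16:00 QZX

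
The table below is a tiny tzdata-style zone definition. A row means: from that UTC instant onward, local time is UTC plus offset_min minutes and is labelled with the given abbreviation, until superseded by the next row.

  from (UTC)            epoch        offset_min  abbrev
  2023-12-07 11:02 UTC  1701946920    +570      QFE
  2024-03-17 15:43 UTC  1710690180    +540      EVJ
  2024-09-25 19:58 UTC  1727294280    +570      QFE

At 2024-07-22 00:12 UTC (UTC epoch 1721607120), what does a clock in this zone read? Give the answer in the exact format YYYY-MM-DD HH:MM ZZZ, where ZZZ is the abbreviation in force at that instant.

2024-07-22 09:12 EVJ

Query: 2024-07-22 00:12 UTC
Rule 2/3 (EVJ, +09:00): 2024-03-17 15:43 UTC ≤ query < 2024-09-25 19:58 UTC
0·60 + 12 + 540 = 552 min
552 = 0·1440 + 552; 552 = 9·60 + 12 → 09:12, same day
→ 2024-07-22 09:12 EVJ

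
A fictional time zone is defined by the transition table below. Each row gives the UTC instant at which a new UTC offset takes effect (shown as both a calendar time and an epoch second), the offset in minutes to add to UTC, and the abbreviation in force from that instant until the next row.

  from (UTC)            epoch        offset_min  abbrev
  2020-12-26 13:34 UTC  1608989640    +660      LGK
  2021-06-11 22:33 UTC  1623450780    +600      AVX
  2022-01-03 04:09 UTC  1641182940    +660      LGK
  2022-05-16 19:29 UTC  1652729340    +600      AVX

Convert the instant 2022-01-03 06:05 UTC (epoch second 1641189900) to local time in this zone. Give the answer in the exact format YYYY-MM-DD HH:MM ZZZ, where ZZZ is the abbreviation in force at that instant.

2022-01-03 17:05 LGK

Query: 2022-01-03 06:05 UTC
Rule 3/4 (LGK, +11:00): 2022-01-03 04:09 UTC ≤ query < 2022-05-16 19:29 UTC
6·60 + 5 + 660 = 1025 min
1025 = 0·1440 + 1025; 1025 = 17·60 + 5 → 17:05, same day
→ 2022-01-03 17:05 LGK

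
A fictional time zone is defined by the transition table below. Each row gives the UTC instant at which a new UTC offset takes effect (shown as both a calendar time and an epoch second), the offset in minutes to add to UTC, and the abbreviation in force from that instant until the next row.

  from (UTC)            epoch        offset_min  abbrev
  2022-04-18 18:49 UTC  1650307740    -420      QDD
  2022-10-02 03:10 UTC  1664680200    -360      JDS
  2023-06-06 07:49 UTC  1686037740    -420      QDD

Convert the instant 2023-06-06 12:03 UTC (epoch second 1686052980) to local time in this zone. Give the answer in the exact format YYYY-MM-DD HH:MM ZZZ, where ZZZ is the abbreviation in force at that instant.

Query: 2023-06-06 12:03 UTC
Rule 3/3 (QDD, -07:00): 2023-06-06 07:49 UTC ≤ query < +∞
12·60 + 3 - 420 = 303 min
303 = 0·1440 + 303; 303 = 5·60 + 3 → 05:03, same day
→ 2023-06-06 05:03 QDD

2023-06-06 05:03 QDD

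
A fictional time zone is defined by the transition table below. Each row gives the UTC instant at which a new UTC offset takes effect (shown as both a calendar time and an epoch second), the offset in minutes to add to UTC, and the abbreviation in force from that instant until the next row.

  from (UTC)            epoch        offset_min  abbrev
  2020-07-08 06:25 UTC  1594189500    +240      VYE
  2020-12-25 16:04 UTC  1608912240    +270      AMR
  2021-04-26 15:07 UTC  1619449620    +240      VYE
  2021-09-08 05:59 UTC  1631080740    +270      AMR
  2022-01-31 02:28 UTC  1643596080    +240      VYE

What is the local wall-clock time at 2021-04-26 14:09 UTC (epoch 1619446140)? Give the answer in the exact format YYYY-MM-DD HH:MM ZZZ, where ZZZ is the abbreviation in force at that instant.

Query: 2021-04-26 14:09 UTC
Rule 2/5 (AMR, +04:30): 2020-12-25 16:04 UTC ≤ query < 2021-04-26 15:07 UTC
14·60 + 9 + 270 = 1119 min
1119 = 0·1440 + 1119; 1119 = 18·60 + 39 → 18:39, same day
→ 2021-04-26 18:39 AMR

2021-04-26 18:39 AMR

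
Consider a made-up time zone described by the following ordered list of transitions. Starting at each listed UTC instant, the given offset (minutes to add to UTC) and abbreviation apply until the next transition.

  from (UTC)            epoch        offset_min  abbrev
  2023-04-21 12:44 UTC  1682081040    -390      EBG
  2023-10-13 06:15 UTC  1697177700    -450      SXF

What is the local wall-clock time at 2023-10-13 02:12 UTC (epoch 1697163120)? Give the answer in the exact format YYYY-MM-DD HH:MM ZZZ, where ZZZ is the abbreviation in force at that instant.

Query: 2023-10-13 02:12 UTC
Rule 1/2 (EBG, -06:30): 2023-04-21 12:44 UTC ≤ query < 2023-10-13 06:15 UTC
2·60 + 12 - 390 = -258 min
-258 = -1·1440 + 1182; 1182 = 19·60 + 42 → 19:42, 2023-10-13 - 1 day = 2023-10-12
→ 2023-10-12 19:42 EBG

2023-10-12 19:42 EBG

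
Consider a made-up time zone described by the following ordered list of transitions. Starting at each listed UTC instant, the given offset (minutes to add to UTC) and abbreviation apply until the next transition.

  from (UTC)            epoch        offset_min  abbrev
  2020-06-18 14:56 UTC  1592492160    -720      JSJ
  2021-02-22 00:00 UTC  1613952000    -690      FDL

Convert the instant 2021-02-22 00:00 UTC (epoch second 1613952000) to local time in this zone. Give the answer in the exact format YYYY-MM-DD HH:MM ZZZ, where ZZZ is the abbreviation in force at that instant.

Query: 2021-02-22 00:00 UTC
Rule 2/2 (FDL, -11:30): 2021-02-22 00:00 UTC ≤ query < +∞
0·60 + 0 - 690 = -690 min
-690 = -1·1440 + 750; 750 = 12·60 + 30 → 12:30, 2021-02-22 - 1 day = 2021-02-21
→ 2021-02-21 12:30 FDL

2021-02-21 12:30 FDL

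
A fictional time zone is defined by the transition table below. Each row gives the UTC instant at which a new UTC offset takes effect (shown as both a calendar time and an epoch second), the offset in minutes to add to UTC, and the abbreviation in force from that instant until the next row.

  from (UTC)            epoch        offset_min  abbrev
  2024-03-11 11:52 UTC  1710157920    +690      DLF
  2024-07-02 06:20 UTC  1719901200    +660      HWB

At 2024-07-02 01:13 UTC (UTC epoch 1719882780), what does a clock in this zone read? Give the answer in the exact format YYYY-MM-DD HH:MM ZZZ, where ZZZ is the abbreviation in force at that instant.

Query: 2024-07-02 01:13 UTC
Rule 1/2 (DLF, +11:30): 2024-03-11 11:52 UTC ≤ query < 2024-07-02 06:20 UTC
1·60 + 13 + 690 = 763 min
763 = 0·1440 + 763; 763 = 12·60 + 43 → 12:43, same day
→ 2024-07-02 12:43 DLF

2024-07-02 12:43 DLF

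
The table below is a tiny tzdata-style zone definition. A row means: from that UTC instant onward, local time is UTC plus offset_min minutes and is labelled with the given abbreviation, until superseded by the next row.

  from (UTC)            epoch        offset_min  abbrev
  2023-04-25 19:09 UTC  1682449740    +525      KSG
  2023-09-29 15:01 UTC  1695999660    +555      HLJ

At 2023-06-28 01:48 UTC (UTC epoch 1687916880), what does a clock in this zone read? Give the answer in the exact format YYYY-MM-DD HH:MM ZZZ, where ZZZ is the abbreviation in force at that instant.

2023-06-28 10:33 KSG

Query: 2023-06-28 01:48 UTC
Rule 1/2 (KSG, +08:45): 2023-04-25 19:09 UTC ≤ query < 2023-09-29 15:01 UTC
1·60 + 48 + 525 = 633 min
633 = 0·1440 + 633; 633 = 10·60 + 33 → 10:33, same day
→ 2023-06-28 10:33 KSG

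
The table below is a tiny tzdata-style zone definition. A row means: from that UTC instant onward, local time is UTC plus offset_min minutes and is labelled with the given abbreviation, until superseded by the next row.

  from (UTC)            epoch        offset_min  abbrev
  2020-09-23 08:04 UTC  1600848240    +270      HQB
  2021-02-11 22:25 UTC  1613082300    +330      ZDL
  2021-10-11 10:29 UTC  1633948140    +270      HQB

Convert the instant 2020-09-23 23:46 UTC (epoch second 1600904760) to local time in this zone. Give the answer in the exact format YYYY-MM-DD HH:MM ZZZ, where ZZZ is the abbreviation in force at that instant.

Query: 2020-09-23 23:46 UTC
Rule 1/3 (HQB, +04:30): 2020-09-23 08:04 UTC ≤ query < 2021-02-11 22:25 UTC
23·60 + 46 + 270 = 1696 min
1696 = 1·1440 + 256; 256 = 4·60 + 16 → 04:16, 2020-09-23 + 1 day = 2020-09-24
→ 2020-09-24 04:16 HQB

2020-09-24 04:16 HQB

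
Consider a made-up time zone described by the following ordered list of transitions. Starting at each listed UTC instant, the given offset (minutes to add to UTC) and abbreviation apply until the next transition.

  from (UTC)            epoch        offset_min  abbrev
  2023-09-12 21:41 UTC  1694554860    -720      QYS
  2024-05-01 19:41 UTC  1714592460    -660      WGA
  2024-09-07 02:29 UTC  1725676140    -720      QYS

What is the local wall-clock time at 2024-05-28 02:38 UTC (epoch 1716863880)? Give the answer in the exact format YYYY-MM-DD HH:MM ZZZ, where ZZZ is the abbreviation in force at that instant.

Query: 2024-05-28 02:38 UTC
Rule 2/3 (WGA, -11:00): 2024-05-01 19:41 UTC ≤ query < 2024-09-07 02:29 UTC
2·60 + 38 - 660 = -502 min
-502 = -1·1440 + 938; 938 = 15·60 + 38 → 15:38, 2024-05-28 - 1 day = 2024-05-27
→ 2024-05-27 15:38 WGA

2024-05-27 15:38 WGA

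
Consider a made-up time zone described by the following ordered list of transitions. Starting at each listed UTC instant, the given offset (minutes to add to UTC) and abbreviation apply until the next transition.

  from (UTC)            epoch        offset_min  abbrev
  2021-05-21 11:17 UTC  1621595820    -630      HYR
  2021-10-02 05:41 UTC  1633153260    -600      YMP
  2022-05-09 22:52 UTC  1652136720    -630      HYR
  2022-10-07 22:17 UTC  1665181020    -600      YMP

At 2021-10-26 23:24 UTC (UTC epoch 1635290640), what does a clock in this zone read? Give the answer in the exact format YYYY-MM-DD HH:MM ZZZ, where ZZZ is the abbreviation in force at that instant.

Query: 2021-10-26 23:24 UTC
Rule 2/4 (YMP, -10:00): 2021-10-02 05:41 UTC ≤ query < 2022-05-09 22:52 UTC
23·60 + 24 - 600 = 804 min
804 = 0·1440 + 804; 804 = 13·60 + 24 → 13:24, same day
→ 2021-10-26 13:24 YMP

2021-10-26 13:24 YMP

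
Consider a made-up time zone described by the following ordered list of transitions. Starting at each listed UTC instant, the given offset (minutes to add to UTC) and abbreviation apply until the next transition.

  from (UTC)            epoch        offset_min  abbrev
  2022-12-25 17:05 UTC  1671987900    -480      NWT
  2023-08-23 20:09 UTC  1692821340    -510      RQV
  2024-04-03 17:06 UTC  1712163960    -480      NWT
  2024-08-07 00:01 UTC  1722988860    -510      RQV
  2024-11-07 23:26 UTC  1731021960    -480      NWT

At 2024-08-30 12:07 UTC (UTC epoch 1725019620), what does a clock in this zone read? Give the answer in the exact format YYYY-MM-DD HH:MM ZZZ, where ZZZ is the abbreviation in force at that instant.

2024-08-30 03:37 RQV

Query: 2024-08-30 12:07 UTC
Rule 4/5 (RQV, -08:30): 2024-08-07 00:01 UTC ≤ query < 2024-11-07 23:26 UTC
12·60 + 7 - 510 = 217 min
217 = 0·1440 + 217; 217 = 3·60 + 37 → 03:37, same day
→ 2024-08-30 03:37 RQV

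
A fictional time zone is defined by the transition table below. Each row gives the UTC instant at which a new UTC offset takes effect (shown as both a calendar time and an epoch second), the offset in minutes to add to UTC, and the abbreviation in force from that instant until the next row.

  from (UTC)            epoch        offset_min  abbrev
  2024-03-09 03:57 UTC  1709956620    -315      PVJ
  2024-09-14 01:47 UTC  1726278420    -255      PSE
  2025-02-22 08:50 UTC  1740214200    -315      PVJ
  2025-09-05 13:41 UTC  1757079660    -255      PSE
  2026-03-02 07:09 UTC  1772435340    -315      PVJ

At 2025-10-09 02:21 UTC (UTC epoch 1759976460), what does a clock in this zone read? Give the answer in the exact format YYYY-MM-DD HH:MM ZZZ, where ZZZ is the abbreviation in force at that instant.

2025-10-08 22:06 PSE

Query: 2025-10-09 02:21 UTC
Rule 4/5 (PSE, -04:15): 2025-09-05 13:41 UTC ≤ query < 2026-03-02 07:09 UTC
2·60 + 21 - 255 = -114 min
-114 = -1·1440 + 1326; 1326 = 22·60 + 6 → 22:06, 2025-10-09 - 1 day = 2025-10-08
→ 2025-10-08 22:06 PSE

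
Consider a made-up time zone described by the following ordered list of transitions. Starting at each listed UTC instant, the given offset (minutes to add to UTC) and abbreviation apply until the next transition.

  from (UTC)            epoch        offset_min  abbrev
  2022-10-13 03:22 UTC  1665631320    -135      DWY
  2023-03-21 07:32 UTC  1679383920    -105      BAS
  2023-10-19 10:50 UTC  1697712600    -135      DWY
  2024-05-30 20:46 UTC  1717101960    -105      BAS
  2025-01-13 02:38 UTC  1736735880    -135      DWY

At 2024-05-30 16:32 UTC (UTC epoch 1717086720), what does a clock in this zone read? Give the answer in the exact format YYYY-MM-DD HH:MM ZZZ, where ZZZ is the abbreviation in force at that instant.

2024-05-30 14:17 DWY

Query: 2024-05-30 16:32 UTC
Rule 3/5 (DWY, -02:15): 2023-10-19 10:50 UTC ≤ query < 2024-05-30 20:46 UTC
16·60 + 32 - 135 = 857 min
857 = 0·1440 + 857; 857 = 14·60 + 17 → 14:17, same day
→ 2024-05-30 14:17 DWY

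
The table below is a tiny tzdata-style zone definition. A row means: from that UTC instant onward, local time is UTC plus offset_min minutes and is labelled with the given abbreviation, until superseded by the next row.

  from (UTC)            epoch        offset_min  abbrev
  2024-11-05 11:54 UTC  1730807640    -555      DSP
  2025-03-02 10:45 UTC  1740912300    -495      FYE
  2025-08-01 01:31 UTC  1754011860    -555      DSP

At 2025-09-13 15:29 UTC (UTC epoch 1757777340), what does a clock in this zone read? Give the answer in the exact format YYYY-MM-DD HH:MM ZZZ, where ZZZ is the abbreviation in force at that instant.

2025-09-13 06:14 DSP

Query: 2025-09-13 15:29 UTC
Rule 3/3 (DSP, -09:15): 2025-08-01 01:31 UTC ≤ query < +∞
15·60 + 29 - 555 = 374 min
374 = 0·1440 + 374; 374 = 6·60 + 14 → 06:14, same day
→ 2025-09-13 06:14 DSP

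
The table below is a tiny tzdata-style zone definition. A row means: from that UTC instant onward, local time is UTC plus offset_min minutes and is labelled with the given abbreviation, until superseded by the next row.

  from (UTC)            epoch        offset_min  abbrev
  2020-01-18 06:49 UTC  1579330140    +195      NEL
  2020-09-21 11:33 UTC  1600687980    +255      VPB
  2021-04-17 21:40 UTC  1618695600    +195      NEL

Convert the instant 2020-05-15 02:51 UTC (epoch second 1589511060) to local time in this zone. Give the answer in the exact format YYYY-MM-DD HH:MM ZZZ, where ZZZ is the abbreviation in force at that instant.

2020-05-15 06:06 NEL

Query: 2020-05-15 02:51 UTC
Rule 1/3 (NEL, +03:15): 2020-01-18 06:49 UTC ≤ query < 2020-09-21 11:33 UTC
2·60 + 51 + 195 = 366 min
366 = 0·1440 + 366; 366 = 6·60 + 6 → 06:06, same day
→ 2020-05-15 06:06 NEL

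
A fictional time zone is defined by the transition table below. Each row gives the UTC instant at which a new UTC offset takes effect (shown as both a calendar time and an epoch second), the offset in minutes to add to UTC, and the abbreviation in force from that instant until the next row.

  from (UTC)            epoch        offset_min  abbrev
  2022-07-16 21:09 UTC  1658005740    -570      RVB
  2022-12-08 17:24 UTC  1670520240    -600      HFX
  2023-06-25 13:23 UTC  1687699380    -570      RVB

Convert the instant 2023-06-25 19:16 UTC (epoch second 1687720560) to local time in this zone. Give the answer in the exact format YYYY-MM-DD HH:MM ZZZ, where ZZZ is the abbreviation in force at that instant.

Query: 2023-06-25 19:16 UTC
Rule 3/3 (RVB, -09:30): 2023-06-25 13:23 UTC ≤ query < +∞
19·60 + 16 - 570 = 586 min
586 = 0·1440 + 586; 586 = 9·60 + 46 → 09:46, same day
→ 2023-06-25 09:46 RVB

2023-06-25 09:46 RVB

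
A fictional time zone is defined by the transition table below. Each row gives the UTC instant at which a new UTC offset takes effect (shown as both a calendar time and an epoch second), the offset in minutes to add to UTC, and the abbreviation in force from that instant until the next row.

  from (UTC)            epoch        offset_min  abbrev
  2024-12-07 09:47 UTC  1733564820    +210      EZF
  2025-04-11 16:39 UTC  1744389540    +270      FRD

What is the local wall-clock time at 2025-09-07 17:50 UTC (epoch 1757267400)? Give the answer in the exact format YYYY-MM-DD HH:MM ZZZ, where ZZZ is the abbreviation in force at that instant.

2025-09-07 22:20 FRD

Query: 2025-09-07 17:50 UTC
Rule 2/2 (FRD, +04:30): 2025-04-11 16:39 UTC ≤ query < +∞
17·60 + 50 + 270 = 1340 min
1340 = 0·1440 + 1340; 1340 = 22·60 + 20 → 22:20, same day
→ 2025-09-07 22:20 FRD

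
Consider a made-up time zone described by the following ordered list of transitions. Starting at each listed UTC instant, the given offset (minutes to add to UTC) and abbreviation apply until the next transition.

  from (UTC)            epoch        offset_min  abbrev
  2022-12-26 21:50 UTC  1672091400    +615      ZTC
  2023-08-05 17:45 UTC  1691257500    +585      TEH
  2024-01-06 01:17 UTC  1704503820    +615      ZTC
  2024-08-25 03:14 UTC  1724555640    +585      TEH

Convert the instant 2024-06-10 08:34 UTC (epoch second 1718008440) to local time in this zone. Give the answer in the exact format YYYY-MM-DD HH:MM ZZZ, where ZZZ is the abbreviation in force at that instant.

Query: 2024-06-10 08:34 UTC
Rule 3/4 (ZTC, +10:15): 2024-01-06 01:17 UTC ≤ query < 2024-08-25 03:14 UTC
8·60 + 34 + 615 = 1129 min
1129 = 0·1440 + 1129; 1129 = 18·60 + 49 → 18:49, same day
→ 2024-06-10 18:49 ZTC

2024-06-10 18:49 ZTC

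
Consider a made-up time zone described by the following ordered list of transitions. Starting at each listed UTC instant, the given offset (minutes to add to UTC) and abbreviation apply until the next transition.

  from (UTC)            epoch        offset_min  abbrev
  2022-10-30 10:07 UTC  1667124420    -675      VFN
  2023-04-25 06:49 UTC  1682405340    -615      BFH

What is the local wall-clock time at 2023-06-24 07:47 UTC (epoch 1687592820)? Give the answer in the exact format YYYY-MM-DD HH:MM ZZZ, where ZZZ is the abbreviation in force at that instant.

2023-06-23 21:32 BFH

Query: 2023-06-24 07:47 UTC
Rule 2/2 (BFH, -10:15): 2023-04-25 06:49 UTC ≤ query < +∞
7·60 + 47 - 615 = -148 min
-148 = -1·1440 + 1292; 1292 = 21·60 + 32 → 21:32, 2023-06-24 - 1 day = 2023-06-23
→ 2023-06-23 21:32 BFH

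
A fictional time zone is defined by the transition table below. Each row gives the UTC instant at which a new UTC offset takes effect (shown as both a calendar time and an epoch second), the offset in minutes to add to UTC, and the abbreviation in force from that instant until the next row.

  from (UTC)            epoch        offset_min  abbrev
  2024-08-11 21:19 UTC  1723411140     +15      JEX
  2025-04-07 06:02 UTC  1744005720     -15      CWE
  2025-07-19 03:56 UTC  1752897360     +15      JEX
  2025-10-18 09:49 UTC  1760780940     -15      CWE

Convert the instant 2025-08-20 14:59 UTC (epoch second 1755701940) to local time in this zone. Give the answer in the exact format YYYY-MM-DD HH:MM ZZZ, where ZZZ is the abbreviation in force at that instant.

Query: 2025-08-20 14:59 UTC
Rule 3/4 (JEX, +00:15): 2025-07-19 03:56 UTC ≤ query < 2025-10-18 09:49 UTC
14·60 + 59 + 15 = 914 min
914 = 0·1440 + 914; 914 = 15·60 + 14 → 15:14, same day
→ 2025-08-20 15:14 JEX

2025-08-20 15:14 JEX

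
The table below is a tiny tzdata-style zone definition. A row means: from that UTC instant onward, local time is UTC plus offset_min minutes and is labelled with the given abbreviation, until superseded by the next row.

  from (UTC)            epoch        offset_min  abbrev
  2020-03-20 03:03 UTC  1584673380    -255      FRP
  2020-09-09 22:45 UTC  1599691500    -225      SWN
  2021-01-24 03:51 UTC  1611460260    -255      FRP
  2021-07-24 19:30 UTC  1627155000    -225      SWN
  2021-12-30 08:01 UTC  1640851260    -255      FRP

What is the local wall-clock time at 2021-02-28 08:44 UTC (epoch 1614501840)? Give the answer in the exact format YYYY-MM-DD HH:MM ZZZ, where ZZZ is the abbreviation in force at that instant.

Query: 2021-02-28 08:44 UTC
Rule 3/5 (FRP, -04:15): 2021-01-24 03:51 UTC ≤ query < 2021-07-24 19:30 UTC
8·60 + 44 - 255 = 269 min
269 = 0·1440 + 269; 269 = 4·60 + 29 → 04:29, same day
→ 2021-02-28 04:29 FRP

2021-02-28 04:29 FRP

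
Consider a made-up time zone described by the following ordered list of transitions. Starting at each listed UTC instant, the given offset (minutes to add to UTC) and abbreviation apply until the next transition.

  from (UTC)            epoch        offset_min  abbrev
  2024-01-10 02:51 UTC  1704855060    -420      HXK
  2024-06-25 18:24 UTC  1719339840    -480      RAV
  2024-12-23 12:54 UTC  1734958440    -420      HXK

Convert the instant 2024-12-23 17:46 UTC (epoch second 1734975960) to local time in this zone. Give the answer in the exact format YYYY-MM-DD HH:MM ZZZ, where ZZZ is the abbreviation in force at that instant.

Query: 2024-12-23 17:46 UTC
Rule 3/3 (HXK, -07:00): 2024-12-23 12:54 UTC ≤ query < +∞
17·60 + 46 - 420 = 646 min
646 = 0·1440 + 646; 646 = 10·60 + 46 → 10:46, same day
→ 2024-12-23 10:46 HXK

2024-12-23 10:46 HXK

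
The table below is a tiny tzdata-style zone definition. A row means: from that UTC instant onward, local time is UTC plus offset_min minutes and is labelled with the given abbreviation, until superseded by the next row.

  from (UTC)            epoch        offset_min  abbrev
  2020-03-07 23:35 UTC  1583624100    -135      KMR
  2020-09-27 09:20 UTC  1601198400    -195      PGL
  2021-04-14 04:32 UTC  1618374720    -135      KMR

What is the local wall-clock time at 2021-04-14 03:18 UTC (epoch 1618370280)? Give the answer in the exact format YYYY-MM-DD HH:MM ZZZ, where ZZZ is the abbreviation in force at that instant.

Query: 2021-04-14 03:18 UTC
Rule 2/3 (PGL, -03:15): 2020-09-27 09:20 UTC ≤ query < 2021-04-14 04:32 UTC
3·60 + 18 - 195 = 3 min
3 = 0·1440 + 3; 3 = 0·60 + 3 → 00:03, same day
→ 2021-04-14 00:03 PGL

2021-04-14 00:03 PGL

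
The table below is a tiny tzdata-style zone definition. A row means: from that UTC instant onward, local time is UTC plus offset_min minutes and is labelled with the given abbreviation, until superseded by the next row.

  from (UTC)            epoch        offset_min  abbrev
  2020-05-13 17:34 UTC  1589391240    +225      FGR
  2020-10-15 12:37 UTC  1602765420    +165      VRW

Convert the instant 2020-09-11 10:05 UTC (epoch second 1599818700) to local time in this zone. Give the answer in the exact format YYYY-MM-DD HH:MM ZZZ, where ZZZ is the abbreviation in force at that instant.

2020-09-11 13:50 FGR

Query: 2020-09-11 10:05 UTC
Rule 1/2 (FGR, +03:45): 2020-05-13 17:34 UTC ≤ query < 2020-10-15 12:37 UTC
10·60 + 5 + 225 = 830 min
830 = 0·1440 + 830; 830 = 13·60 + 50 → 13:50, same day
→ 2020-09-11 13:50 FGR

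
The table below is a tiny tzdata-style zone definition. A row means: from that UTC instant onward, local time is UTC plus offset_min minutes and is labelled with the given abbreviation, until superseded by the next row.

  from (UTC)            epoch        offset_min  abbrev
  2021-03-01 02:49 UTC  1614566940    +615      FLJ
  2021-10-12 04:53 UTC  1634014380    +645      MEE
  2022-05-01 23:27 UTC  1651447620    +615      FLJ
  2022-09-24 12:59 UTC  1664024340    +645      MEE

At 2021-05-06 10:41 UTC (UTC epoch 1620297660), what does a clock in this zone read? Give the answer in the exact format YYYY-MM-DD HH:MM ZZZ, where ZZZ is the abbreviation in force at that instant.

Query: 2021-05-06 10:41 UTC
Rule 1/4 (FLJ, +10:15): 2021-03-01 02:49 UTC ≤ query < 2021-10-12 04:53 UTC
10·60 + 41 + 615 = 1256 min
1256 = 0·1440 + 1256; 1256 = 20·60 + 56 → 20:56, same day
→ 2021-05-06 20:56 FLJ

2021-05-06 20:56 FLJ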